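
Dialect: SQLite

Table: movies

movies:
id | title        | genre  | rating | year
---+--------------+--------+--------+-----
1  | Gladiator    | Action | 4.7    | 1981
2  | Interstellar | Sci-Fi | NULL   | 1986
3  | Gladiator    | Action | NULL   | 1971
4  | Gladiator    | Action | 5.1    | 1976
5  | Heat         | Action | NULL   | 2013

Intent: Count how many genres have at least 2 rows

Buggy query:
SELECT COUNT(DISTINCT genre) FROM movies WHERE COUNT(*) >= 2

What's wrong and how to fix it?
Bug: WHERE filters individual rows, not groups, so a group-level COUNT is invalid there

Fix: Group first with HAVING COUNT(*) >= 2, then COUNT the resulting groups

Corrected query:
SELECT COUNT(*) FROM (SELECT genre FROM movies GROUP BY genre HAVING COUNT(*) >= 2)

Result:
COUNT(*)
--------
1       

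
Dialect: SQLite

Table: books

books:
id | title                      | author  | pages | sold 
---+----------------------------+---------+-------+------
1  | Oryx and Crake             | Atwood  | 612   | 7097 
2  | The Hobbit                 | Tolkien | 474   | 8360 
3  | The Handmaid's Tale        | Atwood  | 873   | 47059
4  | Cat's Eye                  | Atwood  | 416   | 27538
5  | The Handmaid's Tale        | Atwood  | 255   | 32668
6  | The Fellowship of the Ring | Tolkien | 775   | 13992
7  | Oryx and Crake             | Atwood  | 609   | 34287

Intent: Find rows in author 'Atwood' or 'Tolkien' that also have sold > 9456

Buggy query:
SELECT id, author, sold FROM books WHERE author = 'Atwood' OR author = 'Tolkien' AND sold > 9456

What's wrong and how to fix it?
Bug: AND binds tighter than OR, so this parses as author = 'Atwood' OR (author = 'Tolkien' AND sold > 9456)

Fix: Add parentheses around the OR so the AND applies to both alternatives

Corrected query:
SELECT id, author, sold FROM books WHERE (author = 'Atwood' OR author = 'Tolkien') AND sold > 9456

Result:
id | author  | sold 
---+---------+------
3  | Atwood  | 47059
4  | Atwood  | 27538
5  | Atwood  | 32668
6  | Tolkien | 13992
7  | Atwood  | 34287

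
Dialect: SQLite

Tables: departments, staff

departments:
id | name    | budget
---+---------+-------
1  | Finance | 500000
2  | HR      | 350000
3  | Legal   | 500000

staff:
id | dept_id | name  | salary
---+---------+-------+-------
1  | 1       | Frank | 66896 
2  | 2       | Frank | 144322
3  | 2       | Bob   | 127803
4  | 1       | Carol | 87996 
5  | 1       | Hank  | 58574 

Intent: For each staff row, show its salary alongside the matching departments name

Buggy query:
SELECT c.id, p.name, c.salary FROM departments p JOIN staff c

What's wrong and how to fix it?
Bug: JOIN with no ON clause produces a cartesian product; every staff row pairs with every departments row

Fix: Specify the join condition linking the foreign key to the parent id

Corrected query:
SELECT c.id, p.name, c.salary FROM departments p JOIN staff c ON c.dept_id = p.id

Result:
id | name    | salary
---+---------+-------
1  | Finance | 66896 
2  | HR      | 144322
3  | HR      | 127803
4  | Finance | 87996 
5  | Finance | 58574 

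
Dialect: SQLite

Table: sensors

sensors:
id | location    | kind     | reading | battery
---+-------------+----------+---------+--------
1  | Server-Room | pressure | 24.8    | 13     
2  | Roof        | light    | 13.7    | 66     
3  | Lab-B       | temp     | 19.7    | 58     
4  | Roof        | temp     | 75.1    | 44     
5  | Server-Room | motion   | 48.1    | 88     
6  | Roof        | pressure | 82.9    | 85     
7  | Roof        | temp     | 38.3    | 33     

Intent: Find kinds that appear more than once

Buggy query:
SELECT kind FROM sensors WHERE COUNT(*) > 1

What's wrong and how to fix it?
Bug: WHERE can't reference COUNT(*); aggregates are computed after WHERE

Fix: Group first, then use HAVING for the count condition

Corrected query:
SELECT kind FROM sensors GROUP BY kind HAVING COUNT(*) > 1

Result:
kind    
--------
pressure
temp    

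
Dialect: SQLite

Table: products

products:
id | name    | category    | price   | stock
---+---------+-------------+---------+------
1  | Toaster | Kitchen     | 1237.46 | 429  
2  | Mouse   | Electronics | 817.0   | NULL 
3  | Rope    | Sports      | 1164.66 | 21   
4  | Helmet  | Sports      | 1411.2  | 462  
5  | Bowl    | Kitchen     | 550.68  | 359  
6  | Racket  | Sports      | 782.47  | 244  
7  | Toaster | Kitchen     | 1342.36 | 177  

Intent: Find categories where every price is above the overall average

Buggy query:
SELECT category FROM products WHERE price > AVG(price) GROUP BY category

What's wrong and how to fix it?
Bug: AVG() is an aggregate; it can't sit directly in WHERE

Fix: Use a subquery for AVG and a HAVING MIN(...) filter so the condition holds for every row in the group

Corrected query:
SELECT category FROM products GROUP BY category HAVING MIN(price) > (SELECT AVG(price) FROM products)

Result:
(no rows)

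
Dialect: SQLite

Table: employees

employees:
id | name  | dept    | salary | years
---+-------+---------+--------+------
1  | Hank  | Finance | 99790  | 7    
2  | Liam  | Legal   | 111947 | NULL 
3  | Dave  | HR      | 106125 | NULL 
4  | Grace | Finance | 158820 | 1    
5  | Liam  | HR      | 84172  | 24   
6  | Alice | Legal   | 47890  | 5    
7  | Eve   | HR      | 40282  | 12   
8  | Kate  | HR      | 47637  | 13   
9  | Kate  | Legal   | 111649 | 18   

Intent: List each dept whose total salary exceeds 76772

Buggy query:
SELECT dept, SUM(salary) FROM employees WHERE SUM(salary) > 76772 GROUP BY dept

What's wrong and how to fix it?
Bug: WHERE runs before GROUP BY, so aggregates aren't available there

Fix: Use HAVING (which filters groups after aggregation) instead of WHERE

Corrected query:
SELECT dept, SUM(salary) FROM employees GROUP BY dept HAVING SUM(salary) > 76772

Result:
dept    | SUM(salary)
--------+------------
Finance | 258610     
HR      | 278216     
Legal   | 271486     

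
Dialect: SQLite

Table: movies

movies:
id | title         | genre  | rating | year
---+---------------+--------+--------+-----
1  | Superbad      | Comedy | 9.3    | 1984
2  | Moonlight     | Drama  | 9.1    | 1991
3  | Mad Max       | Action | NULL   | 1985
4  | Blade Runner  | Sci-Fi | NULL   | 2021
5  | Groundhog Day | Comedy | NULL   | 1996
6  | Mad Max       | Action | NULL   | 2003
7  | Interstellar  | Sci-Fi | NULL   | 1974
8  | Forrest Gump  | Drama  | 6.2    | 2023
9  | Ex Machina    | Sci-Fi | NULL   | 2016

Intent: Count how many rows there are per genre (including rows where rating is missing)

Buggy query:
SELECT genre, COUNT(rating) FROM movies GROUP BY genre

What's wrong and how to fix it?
Bug: COUNT(column) counts non-NULL values only; rows with NULL rating aren't counted

Fix: Replace COUNT(rating) with COUNT(*)

Corrected query:
SELECT genre, COUNT(*) FROM movies GROUP BY genre

Result:
genre  | COUNT(*)
-------+---------
Action | 2       
Comedy | 2       
Drama  | 2       
Sci-Fi | 3       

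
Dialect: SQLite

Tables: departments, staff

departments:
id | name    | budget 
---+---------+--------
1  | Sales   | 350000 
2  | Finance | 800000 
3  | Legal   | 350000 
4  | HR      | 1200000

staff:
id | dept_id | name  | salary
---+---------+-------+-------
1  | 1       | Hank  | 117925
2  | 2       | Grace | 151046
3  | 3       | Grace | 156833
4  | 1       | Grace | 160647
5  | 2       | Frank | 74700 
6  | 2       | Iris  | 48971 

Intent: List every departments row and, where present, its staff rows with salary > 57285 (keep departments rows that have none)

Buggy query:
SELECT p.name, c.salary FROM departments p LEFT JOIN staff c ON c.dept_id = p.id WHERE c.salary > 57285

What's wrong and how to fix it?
Bug: Filtering c.salary in WHERE discards the NULL rows produced by LEFT JOIN, turning it into an inner join

Fix: Move the right-table condition into the ON clause so unmatched parents are kept

Corrected query:
SELECT p.name, c.salary FROM departments p LEFT JOIN staff c ON c.dept_id = p.id AND c.salary > 57285

Result:
name    | salary
--------+-------
Sales   | 117925
Sales   | 160647
Finance | 74700 
Finance | 151046
Legal   | 156833
HR      | NULL  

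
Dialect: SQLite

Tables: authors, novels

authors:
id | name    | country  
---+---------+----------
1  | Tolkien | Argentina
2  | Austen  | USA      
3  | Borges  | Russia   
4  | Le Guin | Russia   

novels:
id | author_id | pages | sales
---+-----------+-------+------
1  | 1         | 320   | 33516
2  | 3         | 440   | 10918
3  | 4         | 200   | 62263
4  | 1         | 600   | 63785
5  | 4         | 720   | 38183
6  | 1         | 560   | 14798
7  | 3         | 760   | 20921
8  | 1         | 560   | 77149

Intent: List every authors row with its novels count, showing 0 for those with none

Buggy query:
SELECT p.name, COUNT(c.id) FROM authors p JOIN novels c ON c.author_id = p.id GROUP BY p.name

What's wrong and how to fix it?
Bug: INNER JOIN drops authors rows that have no matching novels rows

Fix: Switch to LEFT JOIN to retain unmatched parent rows

Corrected query:
SELECT p.name, COUNT(c.id) FROM authors p LEFT JOIN novels c ON c.author_id = p.id GROUP BY p.name

Result:
name    | COUNT(c.id)
--------+------------
Austen  | 0          
Borges  | 2          
Le Guin | 2          
Tolkien | 4          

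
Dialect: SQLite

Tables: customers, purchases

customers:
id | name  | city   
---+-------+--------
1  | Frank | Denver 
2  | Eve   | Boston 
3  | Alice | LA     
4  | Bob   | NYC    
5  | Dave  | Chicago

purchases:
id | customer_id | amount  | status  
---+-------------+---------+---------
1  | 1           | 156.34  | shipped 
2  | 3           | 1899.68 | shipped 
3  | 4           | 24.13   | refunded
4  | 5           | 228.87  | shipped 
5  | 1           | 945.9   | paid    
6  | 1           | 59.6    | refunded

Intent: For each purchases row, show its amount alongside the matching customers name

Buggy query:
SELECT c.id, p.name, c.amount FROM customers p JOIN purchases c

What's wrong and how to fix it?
Bug: JOIN with no ON clause produces a cartesian product; every purchases row pairs with every customers row

Fix: Add ON c.customer_id = p.id to the JOIN

Corrected query:
SELECT c.id, p.name, c.amount FROM customers p JOIN purchases c ON c.customer_id = p.id

Result:
id | name  | amount 
---+-------+--------
1  | Frank | 156.34 
2  | Alice | 1899.68
3  | Bob   | 24.13  
4  | Dave  | 228.87 
5  | Frank | 945.9  
6  | Frank | 59.6   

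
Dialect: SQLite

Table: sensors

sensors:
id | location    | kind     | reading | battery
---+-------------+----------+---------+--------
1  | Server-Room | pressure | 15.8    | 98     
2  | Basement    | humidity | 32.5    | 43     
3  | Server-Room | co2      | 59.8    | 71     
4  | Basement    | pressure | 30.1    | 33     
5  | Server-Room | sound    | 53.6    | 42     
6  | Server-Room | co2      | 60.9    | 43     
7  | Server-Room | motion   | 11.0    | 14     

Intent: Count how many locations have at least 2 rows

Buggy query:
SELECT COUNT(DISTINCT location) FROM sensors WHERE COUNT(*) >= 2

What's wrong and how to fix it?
Bug: WHERE filters individual rows, not groups, so a group-level COUNT is invalid there

Fix: Use a subquery that GROUPs and filters with HAVING, then count its rows

Corrected query:
SELECT COUNT(*) FROM (SELECT location FROM sensors GROUP BY location HAVING COUNT(*) >= 2)

Result:
COUNT(*)
--------
2       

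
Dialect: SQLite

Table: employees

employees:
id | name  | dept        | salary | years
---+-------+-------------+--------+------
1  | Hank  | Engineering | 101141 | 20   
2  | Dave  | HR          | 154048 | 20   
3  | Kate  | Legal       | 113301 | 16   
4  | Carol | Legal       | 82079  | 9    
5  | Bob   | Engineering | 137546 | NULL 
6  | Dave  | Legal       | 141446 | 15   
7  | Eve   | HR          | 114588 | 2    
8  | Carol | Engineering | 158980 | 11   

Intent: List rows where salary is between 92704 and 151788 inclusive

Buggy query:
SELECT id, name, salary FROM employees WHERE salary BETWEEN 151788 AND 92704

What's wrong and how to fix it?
Bug: BETWEEN expects the lower bound first; with 151788 AND 92704 the range is empty

Fix: Swap the bounds so the smaller value comes first

Corrected query:
SELECT id, name, salary FROM employees WHERE salary BETWEEN 92704 AND 151788

Result:
id | name | salary
---+------+-------
1  | Hank | 101141
3  | Kate | 113301
5  | Bob  | 137546
6  | Dave | 141446
7  | Eve  | 114588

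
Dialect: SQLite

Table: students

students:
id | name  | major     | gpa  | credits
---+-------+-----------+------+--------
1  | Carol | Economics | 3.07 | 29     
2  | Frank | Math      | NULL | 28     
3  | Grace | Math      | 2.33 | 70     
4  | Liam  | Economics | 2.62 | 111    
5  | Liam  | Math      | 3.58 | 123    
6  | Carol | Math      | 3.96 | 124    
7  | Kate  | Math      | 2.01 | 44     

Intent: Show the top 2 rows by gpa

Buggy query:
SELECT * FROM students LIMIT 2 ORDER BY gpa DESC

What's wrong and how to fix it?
Bug: LIMIT must come after ORDER BY

Fix: Sort with ORDER BY, then apply LIMIT

Corrected query:
SELECT * FROM students ORDER BY gpa DESC LIMIT 2

Result:
id | name  | major | gpa  | credits
---+-------+-------+------+--------
6  | Carol | Math  | 3.96 | 124    
5  | Liam  | Math  | 3.58 | 123    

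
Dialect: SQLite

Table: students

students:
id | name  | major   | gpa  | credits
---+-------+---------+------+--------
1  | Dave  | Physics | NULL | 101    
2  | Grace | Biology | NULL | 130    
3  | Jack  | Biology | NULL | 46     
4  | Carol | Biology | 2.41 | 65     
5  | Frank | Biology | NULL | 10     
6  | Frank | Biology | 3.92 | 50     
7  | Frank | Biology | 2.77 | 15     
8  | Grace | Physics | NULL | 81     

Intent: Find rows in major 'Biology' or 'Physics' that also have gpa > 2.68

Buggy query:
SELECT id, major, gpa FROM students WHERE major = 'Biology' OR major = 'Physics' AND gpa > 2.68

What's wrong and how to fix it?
Bug: Without parentheses, AND is evaluated before OR, so the gpa filter only applies to the 'Physics' branch

Fix: Add parentheses around the OR so the AND applies to both alternatives

Corrected query:
SELECT id, major, gpa FROM students WHERE (major = 'Biology' OR major = 'Physics') AND gpa > 2.68

Result:
id | major   | gpa 
---+---------+-----
6  | Biology | 3.92
7  | Biology | 2.77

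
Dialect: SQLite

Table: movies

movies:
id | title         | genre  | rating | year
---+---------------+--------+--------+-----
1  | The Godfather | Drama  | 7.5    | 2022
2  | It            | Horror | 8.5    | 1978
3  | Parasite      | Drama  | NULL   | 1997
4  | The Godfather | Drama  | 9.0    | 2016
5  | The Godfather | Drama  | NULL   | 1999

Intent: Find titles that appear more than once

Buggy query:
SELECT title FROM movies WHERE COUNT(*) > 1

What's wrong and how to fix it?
Bug: WHERE can't reference COUNT(*); aggregates are computed after WHERE

Fix: Group first, then use HAVING for the count condition

Corrected query:
SELECT title FROM movies GROUP BY title HAVING COUNT(*) > 1

Result:
title        
-------------
The Godfather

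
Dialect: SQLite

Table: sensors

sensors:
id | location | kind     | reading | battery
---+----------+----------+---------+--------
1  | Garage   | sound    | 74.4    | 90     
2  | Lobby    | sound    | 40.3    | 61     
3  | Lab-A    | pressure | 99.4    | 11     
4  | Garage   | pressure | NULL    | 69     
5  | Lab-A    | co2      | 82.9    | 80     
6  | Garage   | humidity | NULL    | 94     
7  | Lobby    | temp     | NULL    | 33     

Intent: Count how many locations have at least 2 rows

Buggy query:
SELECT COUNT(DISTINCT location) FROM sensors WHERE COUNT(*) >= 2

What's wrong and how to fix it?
Bug: COUNT(*) cannot appear in WHERE; the per-group count doesn't exist yet

Fix: Use a subquery that GROUPs and filters with HAVING, then count its rows

Corrected query:
SELECT COUNT(*) FROM (SELECT location FROM sensors GROUP BY location HAVING COUNT(*) >= 2)

Result:
COUNT(*)
--------
3       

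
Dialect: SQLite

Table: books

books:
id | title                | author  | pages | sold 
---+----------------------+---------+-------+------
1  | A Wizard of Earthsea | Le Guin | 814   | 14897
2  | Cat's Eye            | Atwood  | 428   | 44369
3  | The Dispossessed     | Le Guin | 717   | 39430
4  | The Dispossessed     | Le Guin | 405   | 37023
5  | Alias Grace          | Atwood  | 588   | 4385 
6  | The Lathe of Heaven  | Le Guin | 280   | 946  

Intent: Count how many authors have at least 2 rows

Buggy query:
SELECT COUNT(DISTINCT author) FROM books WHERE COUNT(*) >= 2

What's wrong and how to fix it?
Bug: COUNT(*) cannot appear in WHERE; the per-group count doesn't exist yet

Fix: Use a subquery that GROUPs and filters with HAVING, then count its rows

Corrected query:
SELECT COUNT(*) FROM (SELECT author FROM books GROUP BY author HAVING COUNT(*) >= 2)

Result:
COUNT(*)
--------
2       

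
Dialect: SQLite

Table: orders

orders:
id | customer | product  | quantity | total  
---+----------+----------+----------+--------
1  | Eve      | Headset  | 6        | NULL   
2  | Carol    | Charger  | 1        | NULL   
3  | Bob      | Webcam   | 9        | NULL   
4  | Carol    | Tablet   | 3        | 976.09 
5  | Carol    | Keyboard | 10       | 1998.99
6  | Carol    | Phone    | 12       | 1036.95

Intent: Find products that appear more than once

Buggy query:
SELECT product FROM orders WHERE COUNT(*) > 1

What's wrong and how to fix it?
Bug: COUNT(*) is an aggregate and cannot be used in WHERE

Fix: Group first, then use HAVING for the count condition

Corrected query:
SELECT product FROM orders GROUP BY product HAVING COUNT(*) > 1

Result:
(no rows)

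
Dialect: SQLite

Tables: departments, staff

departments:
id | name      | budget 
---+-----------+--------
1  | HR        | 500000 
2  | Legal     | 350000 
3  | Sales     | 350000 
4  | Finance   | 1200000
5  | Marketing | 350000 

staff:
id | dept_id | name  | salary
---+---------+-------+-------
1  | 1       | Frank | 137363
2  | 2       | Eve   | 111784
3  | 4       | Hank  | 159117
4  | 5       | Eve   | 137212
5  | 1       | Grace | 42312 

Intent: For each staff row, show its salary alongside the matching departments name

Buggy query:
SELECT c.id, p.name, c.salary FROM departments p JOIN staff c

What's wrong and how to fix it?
Bug: JOIN with no ON clause produces a cartesian product; every staff row pairs with every departments row

Fix: Add ON c.dept_id = p.id to the JOIN

Corrected query:
SELECT c.id, p.name, c.salary FROM departments p JOIN staff c ON c.dept_id = p.id

Result:
id | name      | salary
---+-----------+-------
1  | HR        | 137363
2  | Legal     | 111784
3  | Finance   | 159117
4  | Marketing | 137212
5  | HR        | 42312 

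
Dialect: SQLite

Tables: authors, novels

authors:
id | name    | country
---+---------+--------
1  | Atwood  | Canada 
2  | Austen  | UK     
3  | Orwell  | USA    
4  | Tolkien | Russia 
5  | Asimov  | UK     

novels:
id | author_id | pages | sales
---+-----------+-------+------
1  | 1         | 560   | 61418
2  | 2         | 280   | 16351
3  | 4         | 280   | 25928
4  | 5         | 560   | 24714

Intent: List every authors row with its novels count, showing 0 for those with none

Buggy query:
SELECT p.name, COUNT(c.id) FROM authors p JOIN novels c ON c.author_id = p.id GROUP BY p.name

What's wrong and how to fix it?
Bug: INNER JOIN drops authors rows that have no matching novels rows

Fix: Use LEFT JOIN so parents without children still appear (COUNT(c.id) gives 0)

Corrected query:
SELECT p.name, COUNT(c.id) FROM authors p LEFT JOIN novels c ON c.author_id = p.id GROUP BY p.name

Result:
name    | COUNT(c.id)
--------+------------
Asimov  | 1          
Atwood  | 1          
Austen  | 1          
Orwell  | 0          
Tolkien | 1          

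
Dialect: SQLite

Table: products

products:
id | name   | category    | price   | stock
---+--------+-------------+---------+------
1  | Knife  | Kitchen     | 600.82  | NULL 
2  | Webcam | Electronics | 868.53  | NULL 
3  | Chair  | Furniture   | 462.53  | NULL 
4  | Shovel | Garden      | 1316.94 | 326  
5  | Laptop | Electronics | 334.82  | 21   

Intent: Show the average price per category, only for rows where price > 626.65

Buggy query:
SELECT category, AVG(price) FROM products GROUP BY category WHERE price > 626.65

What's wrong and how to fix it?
Bug: WHERE cannot follow GROUP BY

Fix: Place WHERE between FROM and GROUP BY

Corrected query:
SELECT category, AVG(price) FROM products WHERE price > 626.65 GROUP BY category

Result:
category    | AVG(price)
------------+-----------
Electronics | 868.53    
Garden      | 1316.94   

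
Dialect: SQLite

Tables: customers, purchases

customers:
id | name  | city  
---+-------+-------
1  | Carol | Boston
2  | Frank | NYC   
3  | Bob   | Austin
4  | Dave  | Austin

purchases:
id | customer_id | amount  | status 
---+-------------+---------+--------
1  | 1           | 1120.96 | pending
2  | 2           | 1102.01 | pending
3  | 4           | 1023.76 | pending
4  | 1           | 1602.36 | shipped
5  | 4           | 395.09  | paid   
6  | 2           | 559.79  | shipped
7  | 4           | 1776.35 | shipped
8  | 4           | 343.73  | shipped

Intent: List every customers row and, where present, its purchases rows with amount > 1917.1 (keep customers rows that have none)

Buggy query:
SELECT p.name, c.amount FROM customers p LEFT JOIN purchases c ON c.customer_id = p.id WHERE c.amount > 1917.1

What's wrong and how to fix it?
Bug: A WHERE condition on the right-hand table after LEFT JOIN drops unmatched parents

Fix: Put 'c.amount > 1917.1' in the JOIN's ON clause instead of WHERE

Corrected query:
SELECT p.name, c.amount FROM customers p LEFT JOIN purchases c ON c.customer_id = p.id AND c.amount > 1917.1

Result:
name  | amount
------+-------
Carol | NULL  
Frank | NULL  
Bob   | NULL  
Dave  | NULL  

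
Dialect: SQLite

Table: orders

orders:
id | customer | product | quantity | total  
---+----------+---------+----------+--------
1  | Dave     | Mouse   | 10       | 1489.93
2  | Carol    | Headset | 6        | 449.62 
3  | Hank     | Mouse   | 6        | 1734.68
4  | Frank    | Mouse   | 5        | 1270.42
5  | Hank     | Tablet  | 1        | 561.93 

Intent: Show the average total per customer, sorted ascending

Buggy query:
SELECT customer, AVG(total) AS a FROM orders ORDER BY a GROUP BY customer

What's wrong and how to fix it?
Bug: ORDER BY appears before GROUP BY; SQL clause order requires GROUP BY first

Fix: Reorder: SELECT … FROM … GROUP BY … ORDER BY …

Corrected query:
SELECT customer, AVG(total) AS a FROM orders GROUP BY customer ORDER BY a

Result:
customer | a       
---------+---------
Carol    | 449.62  
Hank     | 1148.305
Frank    | 1270.42 
Dave     | 1489.93 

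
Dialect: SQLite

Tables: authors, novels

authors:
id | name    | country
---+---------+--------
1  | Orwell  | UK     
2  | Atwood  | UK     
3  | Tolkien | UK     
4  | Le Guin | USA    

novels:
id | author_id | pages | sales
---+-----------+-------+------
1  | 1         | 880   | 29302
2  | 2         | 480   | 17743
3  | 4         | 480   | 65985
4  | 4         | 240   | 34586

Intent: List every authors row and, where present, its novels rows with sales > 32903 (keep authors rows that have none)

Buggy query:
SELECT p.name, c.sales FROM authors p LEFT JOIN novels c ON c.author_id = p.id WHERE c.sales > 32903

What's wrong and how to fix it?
Bug: A WHERE condition on the right-hand table after LEFT JOIN drops unmatched parents

Fix: Put 'c.sales > 32903' in the JOIN's ON clause instead of WHERE

Corrected query:
SELECT p.name, c.sales FROM authors p LEFT JOIN novels c ON c.author_id = p.id AND c.sales > 32903

Result:
name    | sales
--------+------
Orwell  | NULL 
Atwood  | NULL 
Tolkien | NULL 
Le Guin | 34586
Le Guin | 65985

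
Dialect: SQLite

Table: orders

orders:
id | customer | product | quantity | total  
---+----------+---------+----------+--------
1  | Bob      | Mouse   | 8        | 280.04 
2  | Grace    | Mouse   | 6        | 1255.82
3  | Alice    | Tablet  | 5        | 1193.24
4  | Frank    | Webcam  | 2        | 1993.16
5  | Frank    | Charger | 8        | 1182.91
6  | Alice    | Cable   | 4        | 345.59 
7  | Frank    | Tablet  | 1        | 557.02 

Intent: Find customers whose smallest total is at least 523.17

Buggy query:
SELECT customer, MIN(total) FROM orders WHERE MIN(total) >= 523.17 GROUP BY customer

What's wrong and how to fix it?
Bug: MIN() in WHERE is a misuse of aggregate

Fix: Use HAVING for the per-group MIN condition

Corrected query:
SELECT customer, MIN(total) FROM orders GROUP BY customer HAVING MIN(total) >= 523.17

Result:
customer | MIN(total)
---------+-----------
Frank    | 557.02    
Grace    | 1255.82   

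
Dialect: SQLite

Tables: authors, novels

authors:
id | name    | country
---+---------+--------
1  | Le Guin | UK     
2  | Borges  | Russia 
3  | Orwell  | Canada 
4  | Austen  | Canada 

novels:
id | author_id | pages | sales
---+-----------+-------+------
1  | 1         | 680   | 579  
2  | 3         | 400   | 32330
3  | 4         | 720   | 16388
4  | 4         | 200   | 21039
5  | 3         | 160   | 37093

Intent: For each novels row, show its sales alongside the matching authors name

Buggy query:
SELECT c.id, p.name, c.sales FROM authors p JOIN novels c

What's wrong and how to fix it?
Bug: Missing join condition: each novels row is matched to all authors rows instead of just its own

Fix: Specify the join condition linking the foreign key to the parent id

Corrected query:
SELECT c.id, p.name, c.sales FROM authors p JOIN novels c ON c.author_id = p.id

Result:
id | name    | sales
---+---------+------
1  | Le Guin | 579  
2  | Orwell  | 32330
3  | Austen  | 16388
4  | Austen  | 21039
5  | Orwell  | 37093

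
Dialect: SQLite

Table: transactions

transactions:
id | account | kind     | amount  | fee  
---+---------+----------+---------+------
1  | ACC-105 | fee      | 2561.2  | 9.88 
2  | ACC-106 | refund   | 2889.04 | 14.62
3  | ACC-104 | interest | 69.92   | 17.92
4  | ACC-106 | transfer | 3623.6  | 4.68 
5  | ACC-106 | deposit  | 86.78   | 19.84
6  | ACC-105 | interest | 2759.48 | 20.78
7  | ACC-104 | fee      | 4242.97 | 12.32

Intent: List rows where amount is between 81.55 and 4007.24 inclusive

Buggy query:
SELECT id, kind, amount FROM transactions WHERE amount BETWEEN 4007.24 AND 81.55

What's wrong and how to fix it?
Bug: The bounds are reversed; BETWEEN a AND b requires a <= b to match anything

Fix: Swap the bounds so the smaller value comes first

Corrected query:
SELECT id, kind, amount FROM transactions WHERE amount BETWEEN 81.55 AND 4007.24

Result:
id | kind     | amount 
---+----------+--------
1  | fee      | 2561.2 
2  | refund   | 2889.04
4  | transfer | 3623.6 
5  | deposit  | 86.78  
6  | interest | 2759.48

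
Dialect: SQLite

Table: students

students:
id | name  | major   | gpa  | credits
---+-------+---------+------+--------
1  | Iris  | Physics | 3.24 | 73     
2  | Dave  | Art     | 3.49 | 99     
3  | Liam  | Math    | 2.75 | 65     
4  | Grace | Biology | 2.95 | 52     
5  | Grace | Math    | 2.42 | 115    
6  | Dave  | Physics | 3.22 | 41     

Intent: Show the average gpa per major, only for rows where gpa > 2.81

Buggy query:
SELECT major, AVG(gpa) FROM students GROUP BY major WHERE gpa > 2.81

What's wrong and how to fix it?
Bug: Row-level WHERE must come before GROUP BY in the clause order

Fix: Move the WHERE clause before GROUP BY

Corrected query:
SELECT major, AVG(gpa) FROM students WHERE gpa > 2.81 GROUP BY major

Result:
major   | AVG(gpa)
--------+---------
Art     | 3.49    
Biology | 2.95    
Physics | 3.23    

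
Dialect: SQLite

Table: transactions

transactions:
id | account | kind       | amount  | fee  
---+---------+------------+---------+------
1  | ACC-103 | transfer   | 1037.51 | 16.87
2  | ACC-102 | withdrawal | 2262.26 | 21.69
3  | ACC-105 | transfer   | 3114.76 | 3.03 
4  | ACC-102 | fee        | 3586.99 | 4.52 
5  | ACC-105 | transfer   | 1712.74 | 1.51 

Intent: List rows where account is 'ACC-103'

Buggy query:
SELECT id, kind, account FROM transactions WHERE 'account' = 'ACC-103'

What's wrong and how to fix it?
Bug: 'account' in single quotes is a string literal, not the column; the comparison is literal-vs-literal and never true

Fix: Remove the quotes around the column name (or use double quotes for an identifier)

Corrected query:
SELECT id, kind, account FROM transactions WHERE account = 'ACC-103'

Result:
id | kind     | account
---+----------+--------
1  | transfer | ACC-103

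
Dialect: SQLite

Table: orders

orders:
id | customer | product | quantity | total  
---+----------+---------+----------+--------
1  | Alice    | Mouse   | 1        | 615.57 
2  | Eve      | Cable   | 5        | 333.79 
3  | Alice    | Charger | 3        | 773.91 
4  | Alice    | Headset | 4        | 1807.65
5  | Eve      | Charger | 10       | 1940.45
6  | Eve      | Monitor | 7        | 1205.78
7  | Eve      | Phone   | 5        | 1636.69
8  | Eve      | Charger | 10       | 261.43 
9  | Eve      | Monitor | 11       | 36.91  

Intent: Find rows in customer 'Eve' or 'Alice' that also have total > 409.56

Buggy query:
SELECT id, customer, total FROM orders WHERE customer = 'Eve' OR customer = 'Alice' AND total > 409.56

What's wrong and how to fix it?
Bug: Without parentheses, AND is evaluated before OR, so the total filter only applies to the 'Alice' branch

Fix: Group the OR with parentheses (or use IN), then AND the threshold

Corrected query:
SELECT id, customer, total FROM orders WHERE (customer = 'Eve' OR customer = 'Alice') AND total > 409.56

Result:
id | customer | total  
---+----------+--------
1  | Alice    | 615.57 
3  | Alice    | 773.91 
4  | Alice    | 1807.65
5  | Eve      | 1940.45
6  | Eve      | 1205.78
7  | Eve      | 1636.69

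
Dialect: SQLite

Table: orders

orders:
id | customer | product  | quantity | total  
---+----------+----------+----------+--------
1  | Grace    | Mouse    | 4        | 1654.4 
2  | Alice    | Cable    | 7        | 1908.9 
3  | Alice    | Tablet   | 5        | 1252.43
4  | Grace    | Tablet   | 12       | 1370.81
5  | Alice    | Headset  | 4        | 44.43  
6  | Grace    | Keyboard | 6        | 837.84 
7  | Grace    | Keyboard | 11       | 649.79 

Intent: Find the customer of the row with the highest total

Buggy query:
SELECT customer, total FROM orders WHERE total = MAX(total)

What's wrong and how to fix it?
Bug: WHERE is evaluated per row; an aggregate over the whole table isn't defined there

Fix: Wrap MAX in a scalar subquery so WHERE compares against a single value

Corrected query:
SELECT customer, total FROM orders WHERE total = (SELECT MAX(total) FROM orders)

Result:
customer | total 
---------+-------
Alice    | 1908.9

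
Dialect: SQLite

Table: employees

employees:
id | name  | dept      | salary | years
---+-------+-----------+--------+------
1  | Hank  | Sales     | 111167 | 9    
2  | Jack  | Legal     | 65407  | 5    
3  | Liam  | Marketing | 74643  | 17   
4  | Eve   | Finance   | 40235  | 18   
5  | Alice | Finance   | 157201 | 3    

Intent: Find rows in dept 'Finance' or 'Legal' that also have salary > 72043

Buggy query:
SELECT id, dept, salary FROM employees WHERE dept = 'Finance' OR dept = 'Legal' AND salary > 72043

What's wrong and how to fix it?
Bug: AND binds tighter than OR, so this parses as dept = 'Finance' OR (dept = 'Legal' AND salary > 72043)

Fix: Add parentheses around the OR so the AND applies to both alternatives

Corrected query:
SELECT id, dept, salary FROM employees WHERE (dept = 'Finance' OR dept = 'Legal') AND salary > 72043

Result:
id | dept    | salary
---+---------+-------
5  | Finance | 157201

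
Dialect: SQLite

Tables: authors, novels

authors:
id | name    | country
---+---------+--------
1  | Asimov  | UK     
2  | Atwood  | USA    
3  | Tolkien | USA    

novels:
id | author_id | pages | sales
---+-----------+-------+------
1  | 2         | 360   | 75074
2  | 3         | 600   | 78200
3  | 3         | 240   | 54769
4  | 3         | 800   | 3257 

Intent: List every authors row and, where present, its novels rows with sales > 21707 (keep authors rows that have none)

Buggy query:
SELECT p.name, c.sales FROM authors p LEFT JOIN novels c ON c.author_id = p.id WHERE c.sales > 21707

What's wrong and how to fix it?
Bug: A WHERE condition on the right-hand table after LEFT JOIN drops unmatched parents

Fix: Move the right-table condition into the ON clause so unmatched parents are kept

Corrected query:
SELECT p.name, c.sales FROM authors p LEFT JOIN novels c ON c.author_id = p.id AND c.sales > 21707

Result:
name    | sales
--------+------
Asimov  | NULL 
Atwood  | 75074
Tolkien | 54769
Tolkien | 78200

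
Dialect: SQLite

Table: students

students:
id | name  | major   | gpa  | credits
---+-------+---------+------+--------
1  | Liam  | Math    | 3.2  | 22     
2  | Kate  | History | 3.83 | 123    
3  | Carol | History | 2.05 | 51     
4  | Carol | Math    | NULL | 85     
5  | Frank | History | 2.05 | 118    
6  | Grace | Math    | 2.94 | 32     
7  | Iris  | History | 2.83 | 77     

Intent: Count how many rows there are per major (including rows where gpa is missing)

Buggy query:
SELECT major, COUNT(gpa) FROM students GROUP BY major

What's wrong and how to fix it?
Bug: COUNT(column) counts non-NULL values only; rows with NULL gpa aren't counted

Fix: Replace COUNT(gpa) with COUNT(*)

Corrected query:
SELECT major, COUNT(*) FROM students GROUP BY major

Result:
major   | COUNT(*)
--------+---------
History | 4       
Math    | 3       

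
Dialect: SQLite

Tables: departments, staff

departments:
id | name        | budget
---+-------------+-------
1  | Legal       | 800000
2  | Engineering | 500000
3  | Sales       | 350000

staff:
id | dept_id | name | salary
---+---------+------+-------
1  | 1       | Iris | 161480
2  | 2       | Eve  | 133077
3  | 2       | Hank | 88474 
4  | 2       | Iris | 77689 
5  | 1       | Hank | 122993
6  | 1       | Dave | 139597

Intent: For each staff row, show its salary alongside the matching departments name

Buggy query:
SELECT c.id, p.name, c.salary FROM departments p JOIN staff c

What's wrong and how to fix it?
Bug: Missing join condition: each staff row is matched to all departments rows instead of just its own

Fix: Specify the join condition linking the foreign key to the parent id

Corrected query:
SELECT c.id, p.name, c.salary FROM departments p JOIN staff c ON c.dept_id = p.id

Result:
id | name        | salary
---+-------------+-------
1  | Legal       | 161480
2  | Engineering | 133077
3  | Engineering | 88474 
4  | Engineering | 77689 
5  | Legal       | 122993
6  | Legal       | 139597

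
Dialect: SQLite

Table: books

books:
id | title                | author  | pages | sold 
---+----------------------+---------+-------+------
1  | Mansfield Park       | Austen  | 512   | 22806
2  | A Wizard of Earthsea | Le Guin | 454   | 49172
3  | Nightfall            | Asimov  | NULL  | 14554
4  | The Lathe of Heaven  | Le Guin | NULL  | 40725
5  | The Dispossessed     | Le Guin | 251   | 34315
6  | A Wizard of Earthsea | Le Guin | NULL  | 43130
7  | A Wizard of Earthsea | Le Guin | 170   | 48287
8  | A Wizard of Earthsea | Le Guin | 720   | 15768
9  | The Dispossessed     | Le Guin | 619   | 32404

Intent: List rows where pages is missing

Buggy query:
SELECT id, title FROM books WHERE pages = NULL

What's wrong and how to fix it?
Bug: Comparing to NULL with '=' never matches; NULL = NULL is unknown, not true

Fix: Use IS NULL to test for NULL

Corrected query:
SELECT id, title FROM books WHERE pages IS NULL

Result:
id | title               
---+---------------------
3  | Nightfall           
4  | The Lathe of Heaven 
6  | A Wizard of Earthsea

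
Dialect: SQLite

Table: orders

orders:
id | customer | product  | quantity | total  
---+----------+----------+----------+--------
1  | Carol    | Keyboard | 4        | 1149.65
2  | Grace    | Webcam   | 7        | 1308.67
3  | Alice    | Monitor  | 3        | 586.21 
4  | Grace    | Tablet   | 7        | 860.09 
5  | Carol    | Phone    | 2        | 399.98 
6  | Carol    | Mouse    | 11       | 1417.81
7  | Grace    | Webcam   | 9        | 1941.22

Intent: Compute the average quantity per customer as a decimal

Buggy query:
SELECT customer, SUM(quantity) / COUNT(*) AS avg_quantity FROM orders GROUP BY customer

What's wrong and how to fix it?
Bug: Both operands are integers, so '/' performs integer division and truncates

Fix: Cast one side to REAL so the division keeps the fractional part

Corrected query:
SELECT customer, SUM(quantity) * 1.0 / COUNT(*) AS avg_quantity FROM orders GROUP BY customer

Result:
customer | avg_quantity
---------+-------------
Alice    | 3           
Carol    | 5.666667    
Grace    | 7.666667    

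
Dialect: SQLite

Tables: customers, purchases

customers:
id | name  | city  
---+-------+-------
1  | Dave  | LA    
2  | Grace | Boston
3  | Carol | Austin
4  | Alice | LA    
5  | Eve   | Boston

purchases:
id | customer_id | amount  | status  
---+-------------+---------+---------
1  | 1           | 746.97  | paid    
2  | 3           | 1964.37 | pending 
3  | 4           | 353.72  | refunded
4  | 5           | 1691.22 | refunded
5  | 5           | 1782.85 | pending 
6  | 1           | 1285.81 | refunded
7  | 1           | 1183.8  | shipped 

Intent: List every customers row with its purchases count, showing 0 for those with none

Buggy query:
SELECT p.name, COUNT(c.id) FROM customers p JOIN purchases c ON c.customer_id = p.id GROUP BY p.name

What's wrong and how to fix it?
Bug: An inner join excludes parents with zero children

Fix: Switch to LEFT JOIN to retain unmatched parent rows

Corrected query:
SELECT p.name, COUNT(c.id) FROM customers p LEFT JOIN purchases c ON c.customer_id = p.id GROUP BY p.name

Result:
name  | COUNT(c.id)
------+------------
Alice | 1          
Carol | 1          
Dave  | 3          
Eve   | 2          
Grace | 0          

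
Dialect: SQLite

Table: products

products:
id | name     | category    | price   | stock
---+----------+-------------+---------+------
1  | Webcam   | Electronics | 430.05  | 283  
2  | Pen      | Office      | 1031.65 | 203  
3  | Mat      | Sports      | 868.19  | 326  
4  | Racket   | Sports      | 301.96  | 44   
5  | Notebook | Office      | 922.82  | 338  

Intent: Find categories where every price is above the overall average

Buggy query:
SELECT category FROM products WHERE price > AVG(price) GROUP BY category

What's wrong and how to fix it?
Bug: WHERE evaluates per row before aggregation, so AVG() is unavailable

Fix: Use a subquery for AVG and a HAVING MIN(...) filter so the condition holds for every row in the group

Corrected query:
SELECT category FROM products GROUP BY category HAVING MIN(price) > (SELECT AVG(price) FROM products)

Result:
category
--------
Office  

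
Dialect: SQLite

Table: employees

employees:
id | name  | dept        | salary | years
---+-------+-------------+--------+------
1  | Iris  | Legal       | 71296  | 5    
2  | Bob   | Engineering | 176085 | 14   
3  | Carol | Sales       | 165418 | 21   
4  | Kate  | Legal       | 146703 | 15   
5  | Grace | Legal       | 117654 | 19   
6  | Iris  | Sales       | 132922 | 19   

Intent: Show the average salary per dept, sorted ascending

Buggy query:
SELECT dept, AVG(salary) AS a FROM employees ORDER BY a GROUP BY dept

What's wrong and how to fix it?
Bug: ORDER BY appears before GROUP BY; SQL clause order requires GROUP BY first

Fix: Move ORDER BY to the end, after GROUP BY

Corrected query:
SELECT dept, AVG(salary) AS a FROM employees GROUP BY dept ORDER BY a

Result:
dept        | a            
------------+--------------
Legal       | 111884.333333
Sales       | 149170       
Engineering | 176085       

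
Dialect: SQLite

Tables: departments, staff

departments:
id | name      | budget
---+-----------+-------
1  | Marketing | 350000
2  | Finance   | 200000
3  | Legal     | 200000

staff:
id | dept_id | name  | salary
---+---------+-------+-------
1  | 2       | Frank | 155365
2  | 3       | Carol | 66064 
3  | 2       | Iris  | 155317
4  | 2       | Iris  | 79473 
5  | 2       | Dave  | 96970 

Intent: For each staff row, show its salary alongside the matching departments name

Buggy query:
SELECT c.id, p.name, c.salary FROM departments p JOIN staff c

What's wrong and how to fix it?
Bug: Missing join condition: each staff row is matched to all departments rows instead of just its own

Fix: Add ON c.dept_id = p.id to the JOIN

Corrected query:
SELECT c.id, p.name, c.salary FROM departments p JOIN staff c ON c.dept_id = p.id

Result:
id | name    | salary
---+---------+-------
1  | Finance | 155365
2  | Legal   | 66064 
3  | Finance | 155317
4  | Finance | 79473 
5  | Finance | 96970 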